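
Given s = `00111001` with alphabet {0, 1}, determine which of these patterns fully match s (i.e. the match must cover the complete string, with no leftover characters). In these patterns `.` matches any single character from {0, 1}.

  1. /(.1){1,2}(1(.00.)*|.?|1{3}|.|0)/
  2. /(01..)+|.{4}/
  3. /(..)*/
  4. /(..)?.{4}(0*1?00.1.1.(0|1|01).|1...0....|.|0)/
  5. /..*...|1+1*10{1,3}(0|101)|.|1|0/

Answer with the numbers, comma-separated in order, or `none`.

1 → no match
2 → no match
3 → match
4 → no match
5 → match

3, 5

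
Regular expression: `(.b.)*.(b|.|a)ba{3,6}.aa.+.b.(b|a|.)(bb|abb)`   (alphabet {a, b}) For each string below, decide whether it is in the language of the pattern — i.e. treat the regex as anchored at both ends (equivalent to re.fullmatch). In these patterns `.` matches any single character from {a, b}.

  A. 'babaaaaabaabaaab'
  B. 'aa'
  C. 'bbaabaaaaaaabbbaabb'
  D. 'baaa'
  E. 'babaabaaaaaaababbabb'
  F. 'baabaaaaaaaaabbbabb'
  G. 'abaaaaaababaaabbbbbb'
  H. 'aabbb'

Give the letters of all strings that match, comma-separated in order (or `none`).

A → no match
B. 'aa' → no match
C → no match
D. 'baaa' → no match
E → no match
F → no match
G → no match
H. 'aabbb' → no match

none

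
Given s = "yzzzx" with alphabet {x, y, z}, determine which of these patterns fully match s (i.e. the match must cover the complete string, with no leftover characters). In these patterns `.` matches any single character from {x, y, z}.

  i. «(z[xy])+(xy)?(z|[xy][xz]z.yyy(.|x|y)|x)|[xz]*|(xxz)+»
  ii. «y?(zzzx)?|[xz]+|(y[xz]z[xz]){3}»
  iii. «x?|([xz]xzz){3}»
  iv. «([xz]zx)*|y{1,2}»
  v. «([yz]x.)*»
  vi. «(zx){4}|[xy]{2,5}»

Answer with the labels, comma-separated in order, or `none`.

ii

i → no match
ii → match
iii → no match
iv → no match
v → no match
vi → no match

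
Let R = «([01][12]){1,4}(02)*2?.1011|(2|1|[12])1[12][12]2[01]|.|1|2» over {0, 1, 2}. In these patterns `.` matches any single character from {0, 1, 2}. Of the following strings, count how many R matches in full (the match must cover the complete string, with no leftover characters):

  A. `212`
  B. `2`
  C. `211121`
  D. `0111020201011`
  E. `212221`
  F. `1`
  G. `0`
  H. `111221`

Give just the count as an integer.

7

A. `212` → no match
B. `2` → match
C. `211121` → match
D → match
E. `212221` → match
F. `1` → match
G. `0` → match
H. `111221` → match
Total matched: 7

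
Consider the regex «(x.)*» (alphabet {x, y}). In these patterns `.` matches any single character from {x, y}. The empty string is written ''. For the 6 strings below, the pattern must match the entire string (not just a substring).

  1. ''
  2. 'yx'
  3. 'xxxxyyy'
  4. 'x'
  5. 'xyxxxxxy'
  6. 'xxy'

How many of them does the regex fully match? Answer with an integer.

2

1 → match
2 → no match
3 → no match
4 → no match
5 → match
6 → no match
Total matched: 2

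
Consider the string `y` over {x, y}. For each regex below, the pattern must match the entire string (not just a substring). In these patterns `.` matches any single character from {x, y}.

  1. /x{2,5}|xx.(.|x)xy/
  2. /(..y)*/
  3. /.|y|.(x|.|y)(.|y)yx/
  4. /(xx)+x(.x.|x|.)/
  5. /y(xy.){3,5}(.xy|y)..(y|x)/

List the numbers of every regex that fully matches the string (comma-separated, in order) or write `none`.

1 → no match
2 → no match
3 → match
4 → no match — must start with `xx`
5 → no match — must start with `yxy`

3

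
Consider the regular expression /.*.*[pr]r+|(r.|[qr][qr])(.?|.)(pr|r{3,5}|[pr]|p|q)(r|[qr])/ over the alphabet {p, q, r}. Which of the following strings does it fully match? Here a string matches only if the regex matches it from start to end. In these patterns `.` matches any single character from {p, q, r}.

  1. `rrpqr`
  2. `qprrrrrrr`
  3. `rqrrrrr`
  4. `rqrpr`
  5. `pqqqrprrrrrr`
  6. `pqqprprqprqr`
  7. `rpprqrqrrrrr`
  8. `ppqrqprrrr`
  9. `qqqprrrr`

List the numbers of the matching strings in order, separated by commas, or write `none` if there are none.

1. `rrpqr` → match
2. `qprrrrrrr` → match
3. `rqrrrrr` → match
4. `rqrpr` → match
5. `pqqqrprrrrrr` → match
6. `pqqprprqprqr` → no match
7. `rpprqrqrrrrr` → match
8. `ppqrqprrrr` → match
9. `qqqprrrr` → match

1, 2, 3, 4, 5, 7, 8, 9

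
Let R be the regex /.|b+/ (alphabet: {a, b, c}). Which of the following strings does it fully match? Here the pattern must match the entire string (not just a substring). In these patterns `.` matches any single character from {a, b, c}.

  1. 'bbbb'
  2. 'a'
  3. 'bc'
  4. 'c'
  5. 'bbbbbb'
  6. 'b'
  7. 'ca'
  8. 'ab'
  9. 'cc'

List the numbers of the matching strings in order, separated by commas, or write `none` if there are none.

1, 2, 4, 5, 6

1 → match
2 → match
3 → no match
4 → match
5 → match
6 → match
7 → no match
8 → no match
9 → no match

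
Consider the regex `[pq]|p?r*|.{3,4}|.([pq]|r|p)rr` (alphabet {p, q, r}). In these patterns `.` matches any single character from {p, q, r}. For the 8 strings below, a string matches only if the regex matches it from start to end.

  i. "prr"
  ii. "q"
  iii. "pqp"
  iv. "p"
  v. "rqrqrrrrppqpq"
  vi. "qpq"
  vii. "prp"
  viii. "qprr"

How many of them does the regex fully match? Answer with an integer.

i → match
ii → match
iii → match
iv → match
v → no match
vi → match
vii → match
viii → match
Total matched: 7

7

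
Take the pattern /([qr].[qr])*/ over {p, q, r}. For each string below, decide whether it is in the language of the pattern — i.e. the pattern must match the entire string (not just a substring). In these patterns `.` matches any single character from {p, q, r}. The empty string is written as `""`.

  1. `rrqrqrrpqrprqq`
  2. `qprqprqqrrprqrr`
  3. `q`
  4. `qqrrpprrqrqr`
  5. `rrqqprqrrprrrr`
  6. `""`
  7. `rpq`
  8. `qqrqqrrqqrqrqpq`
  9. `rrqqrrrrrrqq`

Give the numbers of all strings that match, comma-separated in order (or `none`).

1 → no match
2 → match
3 → no match
4 → no match
5 → no match
6 → match
7 → match
8 → match
9 → match

2, 6, 7, 8, 9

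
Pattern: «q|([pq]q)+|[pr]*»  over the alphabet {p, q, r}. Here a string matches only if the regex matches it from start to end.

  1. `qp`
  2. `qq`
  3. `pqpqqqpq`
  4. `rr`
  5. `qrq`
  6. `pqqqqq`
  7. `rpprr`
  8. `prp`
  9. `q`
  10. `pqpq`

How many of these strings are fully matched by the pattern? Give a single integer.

8

1 → no match
2 → match
3 → match
4 → match
5 → no match
6 → match
7 → match
8 → match
9 → match
10 → match
Total matched: 8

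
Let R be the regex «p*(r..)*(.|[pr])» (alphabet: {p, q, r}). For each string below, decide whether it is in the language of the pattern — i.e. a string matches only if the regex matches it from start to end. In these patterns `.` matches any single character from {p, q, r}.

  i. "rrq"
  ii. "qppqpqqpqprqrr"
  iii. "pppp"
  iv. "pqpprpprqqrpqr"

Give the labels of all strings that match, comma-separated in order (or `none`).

iii

i → no match
ii → no match
iii → match
iv → no match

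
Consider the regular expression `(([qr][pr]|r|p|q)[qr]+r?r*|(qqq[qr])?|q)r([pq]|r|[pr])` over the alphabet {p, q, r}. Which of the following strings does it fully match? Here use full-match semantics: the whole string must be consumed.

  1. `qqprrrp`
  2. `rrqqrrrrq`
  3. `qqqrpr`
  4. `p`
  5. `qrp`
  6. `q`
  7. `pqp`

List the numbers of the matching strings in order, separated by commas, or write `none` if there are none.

1 → no match
2 → match
3 → no match
4 → no match
5 → match
6 → no match
7 → no match

2, 5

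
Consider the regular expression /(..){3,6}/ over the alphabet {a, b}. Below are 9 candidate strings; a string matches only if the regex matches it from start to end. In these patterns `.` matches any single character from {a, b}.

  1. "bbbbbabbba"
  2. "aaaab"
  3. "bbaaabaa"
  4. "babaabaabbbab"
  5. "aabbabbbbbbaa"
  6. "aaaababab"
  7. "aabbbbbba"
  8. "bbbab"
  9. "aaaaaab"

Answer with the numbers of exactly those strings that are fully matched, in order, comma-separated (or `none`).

1. "bbbbbabbba" → match
2. "aaaab" → no match
3. "bbaaabaa" → match
4 → no match
5 → no match
6. "aaaababab" → no match
7. "aabbbbbba" → no match
8. "bbbab" → no match
9. "aaaaaab" → no match

1, 3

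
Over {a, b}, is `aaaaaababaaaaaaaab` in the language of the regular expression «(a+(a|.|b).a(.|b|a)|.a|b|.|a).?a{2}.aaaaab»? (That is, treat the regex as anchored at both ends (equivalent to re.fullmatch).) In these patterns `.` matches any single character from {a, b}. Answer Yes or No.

Yes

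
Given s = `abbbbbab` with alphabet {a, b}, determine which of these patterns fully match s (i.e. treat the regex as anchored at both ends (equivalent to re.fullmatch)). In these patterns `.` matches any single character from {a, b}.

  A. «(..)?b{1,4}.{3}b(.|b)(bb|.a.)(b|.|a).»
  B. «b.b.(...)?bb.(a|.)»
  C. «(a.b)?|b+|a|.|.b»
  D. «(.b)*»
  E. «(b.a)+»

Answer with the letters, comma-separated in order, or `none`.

A → no match
B → no match — must start with `b`
C → no match
D → match
E → no match — must start with `b`

D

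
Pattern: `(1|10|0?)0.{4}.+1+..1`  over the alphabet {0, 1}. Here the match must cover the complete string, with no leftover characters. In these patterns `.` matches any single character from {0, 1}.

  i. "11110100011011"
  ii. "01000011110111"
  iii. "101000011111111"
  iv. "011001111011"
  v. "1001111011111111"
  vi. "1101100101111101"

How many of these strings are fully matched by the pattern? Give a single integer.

i → no match
ii → no match
iii → match
iv → match
v → match
vi → no match
Total matched: 3

3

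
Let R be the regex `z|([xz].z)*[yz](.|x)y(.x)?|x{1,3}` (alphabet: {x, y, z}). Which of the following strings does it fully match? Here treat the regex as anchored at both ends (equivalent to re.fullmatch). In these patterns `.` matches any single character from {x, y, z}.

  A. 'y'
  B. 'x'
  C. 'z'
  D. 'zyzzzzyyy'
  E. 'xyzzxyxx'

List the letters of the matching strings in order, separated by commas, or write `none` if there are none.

B, C, D, E

A. 'y' → no match
B. 'x' → match
C. 'z' → match
D. 'zyzzzzyyy' → match
E. 'xyzzxyxx' → match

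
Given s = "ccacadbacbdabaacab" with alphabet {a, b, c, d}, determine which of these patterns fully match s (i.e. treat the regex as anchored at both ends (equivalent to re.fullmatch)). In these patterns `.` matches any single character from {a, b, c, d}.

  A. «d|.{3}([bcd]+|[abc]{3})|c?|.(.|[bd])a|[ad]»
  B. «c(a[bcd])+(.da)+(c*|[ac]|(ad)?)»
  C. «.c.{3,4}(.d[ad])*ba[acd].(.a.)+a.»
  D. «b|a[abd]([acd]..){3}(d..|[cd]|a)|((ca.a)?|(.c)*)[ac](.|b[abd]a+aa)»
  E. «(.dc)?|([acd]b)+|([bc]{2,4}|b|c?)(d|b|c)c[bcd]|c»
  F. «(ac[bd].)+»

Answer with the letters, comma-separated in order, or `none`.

C

A → no match
B → no match — must start with "ca"
C → match
D → no match
E → no match
F → no match — must start with "ac"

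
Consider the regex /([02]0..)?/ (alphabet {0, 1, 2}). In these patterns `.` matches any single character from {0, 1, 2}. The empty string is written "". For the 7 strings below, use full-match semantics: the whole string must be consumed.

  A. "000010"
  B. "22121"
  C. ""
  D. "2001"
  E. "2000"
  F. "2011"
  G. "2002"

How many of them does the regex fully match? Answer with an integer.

A → no match
B → no match
C → match
D → match
E → match
F → match
G → match
Total matched: 5

5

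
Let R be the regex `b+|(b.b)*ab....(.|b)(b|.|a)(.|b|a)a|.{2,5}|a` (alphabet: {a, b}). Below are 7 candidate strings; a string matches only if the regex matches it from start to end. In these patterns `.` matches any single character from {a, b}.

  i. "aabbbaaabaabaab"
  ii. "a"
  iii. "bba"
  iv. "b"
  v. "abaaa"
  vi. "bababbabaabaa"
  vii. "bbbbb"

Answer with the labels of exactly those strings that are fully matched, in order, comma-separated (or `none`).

ii, iii, iv, v, vi, vii

i → no match
ii → match
iii → match
iv → match
v → match
vi → match
vii → match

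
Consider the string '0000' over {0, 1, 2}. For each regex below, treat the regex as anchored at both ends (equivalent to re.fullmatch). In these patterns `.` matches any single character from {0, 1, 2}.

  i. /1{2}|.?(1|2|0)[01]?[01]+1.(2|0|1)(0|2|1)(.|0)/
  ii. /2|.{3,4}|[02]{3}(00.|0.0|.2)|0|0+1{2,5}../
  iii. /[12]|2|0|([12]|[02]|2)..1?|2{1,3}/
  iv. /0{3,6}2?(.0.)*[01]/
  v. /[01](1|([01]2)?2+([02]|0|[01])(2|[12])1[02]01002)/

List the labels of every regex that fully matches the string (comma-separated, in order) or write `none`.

i → no match
ii → match
iii → no match
iv → match
v → no match

ii, iv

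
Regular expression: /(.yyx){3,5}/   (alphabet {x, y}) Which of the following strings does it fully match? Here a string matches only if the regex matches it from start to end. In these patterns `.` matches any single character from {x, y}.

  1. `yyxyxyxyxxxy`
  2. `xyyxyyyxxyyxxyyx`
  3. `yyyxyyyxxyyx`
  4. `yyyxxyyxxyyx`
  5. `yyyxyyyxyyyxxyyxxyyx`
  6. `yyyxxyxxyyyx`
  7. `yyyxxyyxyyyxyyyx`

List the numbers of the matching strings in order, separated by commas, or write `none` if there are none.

2, 3, 4, 5, 7

1 → no match — must end with `yyx`
2 → match
3 → match
4 → match
5 → match
6 → no match
7 → match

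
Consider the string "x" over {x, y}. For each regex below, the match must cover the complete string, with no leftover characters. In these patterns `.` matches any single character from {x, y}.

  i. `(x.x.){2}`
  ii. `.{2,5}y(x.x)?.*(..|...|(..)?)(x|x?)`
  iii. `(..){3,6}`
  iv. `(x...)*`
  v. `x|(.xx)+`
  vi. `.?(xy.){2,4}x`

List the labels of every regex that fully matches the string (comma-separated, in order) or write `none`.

v

i → no match
ii → no match
iii → no match
iv → no match
v → match
vi → no match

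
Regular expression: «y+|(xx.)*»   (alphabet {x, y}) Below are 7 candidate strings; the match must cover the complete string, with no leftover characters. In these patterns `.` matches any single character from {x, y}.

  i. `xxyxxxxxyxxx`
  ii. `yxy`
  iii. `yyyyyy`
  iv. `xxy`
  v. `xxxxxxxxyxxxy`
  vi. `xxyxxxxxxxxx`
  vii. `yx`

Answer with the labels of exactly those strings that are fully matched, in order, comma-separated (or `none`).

i. `xxyxxxxxyxxx` → match
ii. `yxy` → no match
iii. `yyyyyy` → match
iv. `xxy` → match
v → no match
vi. `xxyxxxxxxxxx` → match
vii. `yx` → no match

i, iii, iv, vi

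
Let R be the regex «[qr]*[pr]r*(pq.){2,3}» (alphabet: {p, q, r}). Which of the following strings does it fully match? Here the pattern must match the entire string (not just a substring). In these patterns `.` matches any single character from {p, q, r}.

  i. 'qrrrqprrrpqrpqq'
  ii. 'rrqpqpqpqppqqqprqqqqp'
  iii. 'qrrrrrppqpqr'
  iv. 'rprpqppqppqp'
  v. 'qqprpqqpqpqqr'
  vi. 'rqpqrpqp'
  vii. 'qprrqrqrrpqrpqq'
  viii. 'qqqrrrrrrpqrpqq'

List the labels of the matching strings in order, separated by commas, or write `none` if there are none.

i, iv, viii

i → match
ii → no match
iii → no match
iv → match
v → no match
vi → no match
vii → no match
viii → match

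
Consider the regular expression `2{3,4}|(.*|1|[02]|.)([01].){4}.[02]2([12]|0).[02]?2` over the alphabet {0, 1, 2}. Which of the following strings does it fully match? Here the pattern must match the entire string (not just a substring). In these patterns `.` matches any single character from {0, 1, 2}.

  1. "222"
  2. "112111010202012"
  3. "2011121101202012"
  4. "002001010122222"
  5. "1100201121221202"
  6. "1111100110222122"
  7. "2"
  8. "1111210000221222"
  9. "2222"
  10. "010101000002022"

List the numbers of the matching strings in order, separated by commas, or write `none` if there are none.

1, 2, 3, 4, 5, 6, 8, 9, 10

1. "222" → match
2 → match
3 → match
4 → match
5 → match
6 → match
7. "2" → no match
8 → match
9. "2222" → match
10 → match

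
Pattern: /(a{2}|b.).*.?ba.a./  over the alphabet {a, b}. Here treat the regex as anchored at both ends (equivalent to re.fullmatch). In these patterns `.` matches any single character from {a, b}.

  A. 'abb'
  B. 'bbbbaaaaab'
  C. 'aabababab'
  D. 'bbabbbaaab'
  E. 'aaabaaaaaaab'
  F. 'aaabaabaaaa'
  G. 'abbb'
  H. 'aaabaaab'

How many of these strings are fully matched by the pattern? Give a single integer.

4

A → no match
B → no match
C → match
D → match
E → no match
F → match
G → no match
H → match
Total matched: 4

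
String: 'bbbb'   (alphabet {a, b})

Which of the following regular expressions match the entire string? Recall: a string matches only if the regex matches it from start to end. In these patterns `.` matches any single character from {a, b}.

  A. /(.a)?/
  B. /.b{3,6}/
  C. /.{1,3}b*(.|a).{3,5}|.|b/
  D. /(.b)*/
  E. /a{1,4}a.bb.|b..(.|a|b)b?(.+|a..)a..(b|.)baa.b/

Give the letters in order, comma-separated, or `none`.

B, D

A → no match
B → match
C → no match
D → match
E → no match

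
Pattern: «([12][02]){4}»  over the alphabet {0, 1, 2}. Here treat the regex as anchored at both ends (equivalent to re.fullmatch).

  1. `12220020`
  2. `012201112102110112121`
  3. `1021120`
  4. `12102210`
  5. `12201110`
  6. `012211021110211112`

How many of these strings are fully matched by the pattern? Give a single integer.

1

1 → no match
2 → no match
3 → no match
4 → match
5 → no match
6 → no match
Total matched: 1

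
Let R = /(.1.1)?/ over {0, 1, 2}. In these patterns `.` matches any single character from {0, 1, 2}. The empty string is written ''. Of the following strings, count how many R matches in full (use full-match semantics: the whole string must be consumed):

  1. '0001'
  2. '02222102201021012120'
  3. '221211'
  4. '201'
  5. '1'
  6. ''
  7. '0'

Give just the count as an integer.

1

1 → no match
2 → no match
3 → no match
4 → no match
5 → no match
6 → match
7 → no match
Total matched: 1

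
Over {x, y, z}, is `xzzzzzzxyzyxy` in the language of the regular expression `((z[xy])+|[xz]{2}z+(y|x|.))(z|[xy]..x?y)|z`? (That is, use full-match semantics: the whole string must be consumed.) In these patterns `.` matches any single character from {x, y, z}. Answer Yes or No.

Yes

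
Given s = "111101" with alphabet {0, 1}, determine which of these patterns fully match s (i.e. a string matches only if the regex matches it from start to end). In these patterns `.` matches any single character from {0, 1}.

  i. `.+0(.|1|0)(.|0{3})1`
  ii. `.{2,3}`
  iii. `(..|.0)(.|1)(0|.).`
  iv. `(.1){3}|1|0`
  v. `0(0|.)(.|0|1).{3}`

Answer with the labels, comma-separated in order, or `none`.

i → no match
ii → no match
iii → no match
iv → match
v → no match — must start with "0"

iv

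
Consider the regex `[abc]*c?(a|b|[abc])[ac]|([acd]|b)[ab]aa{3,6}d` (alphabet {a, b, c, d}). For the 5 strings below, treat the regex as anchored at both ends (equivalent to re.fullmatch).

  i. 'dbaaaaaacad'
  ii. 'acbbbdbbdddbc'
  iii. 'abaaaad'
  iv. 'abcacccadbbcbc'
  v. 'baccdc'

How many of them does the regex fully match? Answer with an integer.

1

i. 'dbaaaaaacad' → no match
ii → no match
iii. 'abaaaad' → match
iv → no match
v. 'baccdc' → no match
Total matched: 1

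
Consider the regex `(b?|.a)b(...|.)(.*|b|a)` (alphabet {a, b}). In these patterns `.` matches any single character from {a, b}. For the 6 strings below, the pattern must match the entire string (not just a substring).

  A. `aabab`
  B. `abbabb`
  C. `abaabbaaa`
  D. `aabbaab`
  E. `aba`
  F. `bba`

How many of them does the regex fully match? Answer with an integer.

3

A. `aabab` → match
B. `abbabb` → no match
C. `abaabbaaa` → no match
D. `aabbaab` → match
E. `aba` → no match
F. `bba` → match
Total matched: 3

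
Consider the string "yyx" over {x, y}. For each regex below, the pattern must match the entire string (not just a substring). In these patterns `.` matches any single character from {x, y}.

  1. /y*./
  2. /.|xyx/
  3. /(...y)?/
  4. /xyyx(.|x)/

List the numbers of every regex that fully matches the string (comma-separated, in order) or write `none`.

1

1 → match
2 → no match
3 → no match
4 → no match — must start with "xyyx"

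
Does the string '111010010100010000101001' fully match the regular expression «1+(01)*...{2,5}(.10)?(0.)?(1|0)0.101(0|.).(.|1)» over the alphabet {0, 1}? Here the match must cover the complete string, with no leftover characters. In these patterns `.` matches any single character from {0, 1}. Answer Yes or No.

Yes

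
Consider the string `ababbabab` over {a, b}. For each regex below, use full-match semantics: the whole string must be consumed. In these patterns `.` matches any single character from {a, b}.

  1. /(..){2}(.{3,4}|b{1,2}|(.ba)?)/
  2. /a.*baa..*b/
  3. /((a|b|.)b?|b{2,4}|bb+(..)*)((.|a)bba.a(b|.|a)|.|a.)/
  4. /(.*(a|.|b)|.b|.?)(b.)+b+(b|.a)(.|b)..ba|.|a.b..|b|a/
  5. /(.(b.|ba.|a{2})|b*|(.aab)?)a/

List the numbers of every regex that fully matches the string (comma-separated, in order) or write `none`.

1 → no match
2 → no match
3 → match
4 → no match
5 → no match — must end with `a`

3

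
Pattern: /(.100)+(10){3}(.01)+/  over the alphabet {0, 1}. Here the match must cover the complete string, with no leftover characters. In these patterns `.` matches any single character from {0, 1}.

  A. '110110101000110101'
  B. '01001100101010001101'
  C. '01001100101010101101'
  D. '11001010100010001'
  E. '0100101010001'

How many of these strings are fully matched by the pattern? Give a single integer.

A → no match
B → match
C → match
D → no match
E → match
Total matched: 3

3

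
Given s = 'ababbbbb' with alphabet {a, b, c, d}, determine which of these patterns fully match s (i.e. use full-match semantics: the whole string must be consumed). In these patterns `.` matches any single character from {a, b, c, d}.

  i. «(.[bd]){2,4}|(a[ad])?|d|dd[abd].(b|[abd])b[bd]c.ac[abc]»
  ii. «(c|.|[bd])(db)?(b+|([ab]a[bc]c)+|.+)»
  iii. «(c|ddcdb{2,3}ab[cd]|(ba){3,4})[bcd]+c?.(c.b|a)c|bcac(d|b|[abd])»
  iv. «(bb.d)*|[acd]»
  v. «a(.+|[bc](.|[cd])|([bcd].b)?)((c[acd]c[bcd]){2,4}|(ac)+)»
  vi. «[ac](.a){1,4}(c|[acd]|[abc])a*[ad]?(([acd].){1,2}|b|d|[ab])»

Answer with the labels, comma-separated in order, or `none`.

i → match
ii → match
iii → no match
iv → no match
v → no match
vi → no match

i, ii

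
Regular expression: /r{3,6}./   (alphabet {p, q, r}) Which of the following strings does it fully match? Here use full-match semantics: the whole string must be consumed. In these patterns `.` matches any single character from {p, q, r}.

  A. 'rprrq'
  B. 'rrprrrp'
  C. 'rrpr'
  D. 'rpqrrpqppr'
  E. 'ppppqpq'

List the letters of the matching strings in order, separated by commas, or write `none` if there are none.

none

A → no match
B → no match
C → no match
D → no match
E → no match — must start with 'r'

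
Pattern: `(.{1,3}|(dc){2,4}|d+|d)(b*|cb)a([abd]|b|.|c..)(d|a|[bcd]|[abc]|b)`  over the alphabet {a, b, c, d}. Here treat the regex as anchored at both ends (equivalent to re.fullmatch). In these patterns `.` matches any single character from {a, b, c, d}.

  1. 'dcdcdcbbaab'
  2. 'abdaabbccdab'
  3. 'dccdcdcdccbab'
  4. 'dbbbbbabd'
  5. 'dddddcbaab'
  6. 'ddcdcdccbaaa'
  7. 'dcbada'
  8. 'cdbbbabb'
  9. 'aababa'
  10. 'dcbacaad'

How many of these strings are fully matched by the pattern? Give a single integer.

7

1 → match
2 → no match
3 → no match
4 → match
5 → match
6 → no match
7 → match
8 → match
9 → match
10 → match
Total matched: 7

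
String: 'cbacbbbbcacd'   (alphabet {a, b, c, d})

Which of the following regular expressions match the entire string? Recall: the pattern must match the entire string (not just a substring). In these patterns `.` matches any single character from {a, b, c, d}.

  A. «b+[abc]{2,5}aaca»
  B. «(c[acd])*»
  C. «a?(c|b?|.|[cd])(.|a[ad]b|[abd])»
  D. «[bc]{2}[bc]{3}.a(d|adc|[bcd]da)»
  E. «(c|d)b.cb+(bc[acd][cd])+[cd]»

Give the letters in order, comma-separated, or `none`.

E

A → no match — must start with 'b'
B → no match
C → no match
D → no match
E → match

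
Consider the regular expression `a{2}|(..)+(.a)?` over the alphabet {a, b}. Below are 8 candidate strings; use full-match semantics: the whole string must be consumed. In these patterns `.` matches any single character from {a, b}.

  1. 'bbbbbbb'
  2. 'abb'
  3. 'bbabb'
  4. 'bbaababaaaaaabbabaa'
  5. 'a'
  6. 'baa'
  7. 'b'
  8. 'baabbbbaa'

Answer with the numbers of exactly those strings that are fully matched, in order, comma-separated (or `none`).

none

1 → no match
2 → no match
3 → no match
4 → no match
5 → no match
6 → no match
7 → no match
8 → no match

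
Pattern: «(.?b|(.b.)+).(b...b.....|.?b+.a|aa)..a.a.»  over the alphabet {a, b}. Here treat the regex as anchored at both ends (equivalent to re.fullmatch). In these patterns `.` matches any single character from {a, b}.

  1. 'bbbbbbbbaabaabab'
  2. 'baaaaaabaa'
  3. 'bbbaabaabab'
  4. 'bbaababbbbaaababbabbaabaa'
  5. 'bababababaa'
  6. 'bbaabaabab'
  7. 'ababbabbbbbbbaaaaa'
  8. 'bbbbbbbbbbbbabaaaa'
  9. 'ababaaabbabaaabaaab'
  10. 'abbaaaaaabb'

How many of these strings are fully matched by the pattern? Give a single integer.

6

1 → match
2 → match
3 → match
4 → no match
5 → no match
6 → match
7 → no match
8 → match
9 → match
10 → no match
Total matched: 6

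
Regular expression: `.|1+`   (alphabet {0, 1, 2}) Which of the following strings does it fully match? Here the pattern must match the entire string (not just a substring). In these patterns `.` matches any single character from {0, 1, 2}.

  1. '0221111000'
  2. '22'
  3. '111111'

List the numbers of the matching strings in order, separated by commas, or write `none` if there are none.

3

1. '0221111000' → no match
2. '22' → no match
3. '111111' → match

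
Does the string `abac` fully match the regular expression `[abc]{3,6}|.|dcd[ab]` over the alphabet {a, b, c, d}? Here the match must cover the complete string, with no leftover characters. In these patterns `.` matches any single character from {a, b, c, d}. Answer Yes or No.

Yes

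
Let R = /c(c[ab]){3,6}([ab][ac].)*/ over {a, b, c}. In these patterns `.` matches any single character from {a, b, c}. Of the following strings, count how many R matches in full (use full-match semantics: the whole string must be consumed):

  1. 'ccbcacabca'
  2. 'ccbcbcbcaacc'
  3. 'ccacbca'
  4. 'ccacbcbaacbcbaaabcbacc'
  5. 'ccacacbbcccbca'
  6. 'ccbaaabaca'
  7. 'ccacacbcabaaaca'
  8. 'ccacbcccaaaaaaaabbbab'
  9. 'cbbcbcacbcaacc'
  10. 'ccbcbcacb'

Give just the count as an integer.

6

1 → match
2 → match
3 → match
4 → match
5 → no match
6 → no match
7 → match
8 → no match
9 → no match — must start with 'cc'
10 → match
Total matched: 6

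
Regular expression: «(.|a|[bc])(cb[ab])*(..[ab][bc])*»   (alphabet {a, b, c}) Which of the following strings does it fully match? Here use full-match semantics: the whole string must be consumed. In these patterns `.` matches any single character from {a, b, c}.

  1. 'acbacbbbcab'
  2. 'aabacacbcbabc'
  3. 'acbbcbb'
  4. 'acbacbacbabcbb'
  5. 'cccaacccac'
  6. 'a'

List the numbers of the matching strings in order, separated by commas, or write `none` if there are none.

1, 2, 3, 4, 6

1 → match
2 → match
3 → match
4 → match
5 → no match
6 → match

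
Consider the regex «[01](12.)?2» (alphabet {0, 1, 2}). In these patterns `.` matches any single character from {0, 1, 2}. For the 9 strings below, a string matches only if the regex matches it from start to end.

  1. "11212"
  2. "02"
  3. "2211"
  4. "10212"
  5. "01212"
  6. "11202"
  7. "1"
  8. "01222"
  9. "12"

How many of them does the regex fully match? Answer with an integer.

1. "11212" → match
2. "02" → match
3. "2211" → no match — must end with "2"
4. "10212" → no match
5. "01212" → match
6. "11202" → match
7. "1" → no match — must end with "2"
8. "01222" → match
9. "12" → match
Total matched: 6

6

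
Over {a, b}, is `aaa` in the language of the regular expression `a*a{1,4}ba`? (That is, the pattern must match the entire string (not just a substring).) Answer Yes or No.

Every match must end with `aba`, but `aaa` does not.

No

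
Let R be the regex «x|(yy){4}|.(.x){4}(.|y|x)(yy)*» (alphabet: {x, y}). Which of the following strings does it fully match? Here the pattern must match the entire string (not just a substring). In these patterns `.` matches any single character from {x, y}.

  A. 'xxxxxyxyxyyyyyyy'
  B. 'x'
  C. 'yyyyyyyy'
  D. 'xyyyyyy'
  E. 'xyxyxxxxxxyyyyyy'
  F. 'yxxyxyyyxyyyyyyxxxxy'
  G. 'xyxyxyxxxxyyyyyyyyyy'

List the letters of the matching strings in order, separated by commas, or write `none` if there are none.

A, B, C, E, G

A → match
B → match
C → match
D → no match
E → match
F → no match
G → match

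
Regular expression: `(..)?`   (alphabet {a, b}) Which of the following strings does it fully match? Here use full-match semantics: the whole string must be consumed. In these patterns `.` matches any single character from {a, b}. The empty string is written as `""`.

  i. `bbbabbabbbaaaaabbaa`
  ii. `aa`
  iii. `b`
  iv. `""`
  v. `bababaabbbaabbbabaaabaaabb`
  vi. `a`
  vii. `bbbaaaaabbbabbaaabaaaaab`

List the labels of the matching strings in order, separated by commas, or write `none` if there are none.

ii, iv

i → no match
ii → match
iii → no match
iv → match
v → no match
vi → no match
vii → no match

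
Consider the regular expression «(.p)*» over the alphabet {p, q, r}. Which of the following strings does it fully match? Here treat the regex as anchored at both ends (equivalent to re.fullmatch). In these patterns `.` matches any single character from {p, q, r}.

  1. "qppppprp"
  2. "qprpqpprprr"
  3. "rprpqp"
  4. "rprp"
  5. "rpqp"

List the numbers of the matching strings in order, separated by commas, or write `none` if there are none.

1 → match
2 → no match
3 → match
4 → match
5 → match

1, 3, 4, 5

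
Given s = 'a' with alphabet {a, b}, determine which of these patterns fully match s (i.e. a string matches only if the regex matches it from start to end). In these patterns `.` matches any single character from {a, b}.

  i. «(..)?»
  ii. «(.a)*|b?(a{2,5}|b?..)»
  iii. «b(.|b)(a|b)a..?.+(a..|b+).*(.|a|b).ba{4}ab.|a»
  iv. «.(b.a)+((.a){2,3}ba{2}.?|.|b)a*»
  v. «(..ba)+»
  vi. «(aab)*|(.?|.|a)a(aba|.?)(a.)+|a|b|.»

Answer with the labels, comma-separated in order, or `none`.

i → no match
ii → no match
iii → match
iv → no match
v → no match — must end with 'ba'
vi → match

iii, vi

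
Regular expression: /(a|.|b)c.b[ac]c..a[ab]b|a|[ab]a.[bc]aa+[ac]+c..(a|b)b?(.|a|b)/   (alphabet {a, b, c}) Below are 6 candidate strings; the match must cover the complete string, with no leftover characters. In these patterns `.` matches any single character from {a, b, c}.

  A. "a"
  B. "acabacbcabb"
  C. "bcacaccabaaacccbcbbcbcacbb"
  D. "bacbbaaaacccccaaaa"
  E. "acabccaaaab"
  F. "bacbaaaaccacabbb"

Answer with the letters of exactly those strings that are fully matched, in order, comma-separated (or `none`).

A → match
B → match
C → no match
D → no match
E → match
F → match

A, B, E, F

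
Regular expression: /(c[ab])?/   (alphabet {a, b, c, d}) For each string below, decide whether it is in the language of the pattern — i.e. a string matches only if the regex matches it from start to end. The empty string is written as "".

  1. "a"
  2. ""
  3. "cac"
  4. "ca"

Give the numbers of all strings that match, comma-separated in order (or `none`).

2, 4

1. "a" → no match
2. "" → match
3. "cac" → no match
4. "ca" → match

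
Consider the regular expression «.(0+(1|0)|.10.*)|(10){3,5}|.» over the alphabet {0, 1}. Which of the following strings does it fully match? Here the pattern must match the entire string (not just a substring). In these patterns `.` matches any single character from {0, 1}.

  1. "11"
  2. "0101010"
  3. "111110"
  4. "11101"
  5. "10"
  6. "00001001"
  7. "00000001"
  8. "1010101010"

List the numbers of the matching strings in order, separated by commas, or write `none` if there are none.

4, 7, 8

1 → no match
2 → no match
3 → no match
4 → match
5 → no match
6 → no match
7 → match
8 → match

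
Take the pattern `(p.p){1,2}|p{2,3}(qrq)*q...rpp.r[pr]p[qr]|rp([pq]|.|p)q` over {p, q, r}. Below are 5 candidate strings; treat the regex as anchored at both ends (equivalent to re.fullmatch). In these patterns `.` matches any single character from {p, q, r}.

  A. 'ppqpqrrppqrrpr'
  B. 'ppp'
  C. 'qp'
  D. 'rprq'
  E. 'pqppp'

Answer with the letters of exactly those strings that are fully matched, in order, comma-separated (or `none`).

A → match
B → match
C → no match
D → match
E → no match

A, B, D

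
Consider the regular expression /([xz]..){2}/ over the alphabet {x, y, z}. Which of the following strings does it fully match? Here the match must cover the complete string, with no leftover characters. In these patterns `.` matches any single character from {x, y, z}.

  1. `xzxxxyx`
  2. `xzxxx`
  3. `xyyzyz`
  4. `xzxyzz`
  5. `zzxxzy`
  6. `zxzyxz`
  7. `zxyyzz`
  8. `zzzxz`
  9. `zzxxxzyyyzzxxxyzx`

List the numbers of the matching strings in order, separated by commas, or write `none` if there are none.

1 → no match
2 → no match
3 → match
4 → no match
5 → match
6 → no match
7 → no match
8 → no match
9 → no match

3, 5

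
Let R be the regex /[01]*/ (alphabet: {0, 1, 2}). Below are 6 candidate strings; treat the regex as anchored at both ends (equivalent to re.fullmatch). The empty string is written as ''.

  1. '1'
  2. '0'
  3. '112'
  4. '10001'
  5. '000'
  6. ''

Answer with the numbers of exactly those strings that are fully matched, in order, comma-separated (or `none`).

1, 2, 4, 5, 6

1. '1' → match
2. '0' → match
3. '112' → no match
4. '10001' → match
5. '000' → match
6. '' → match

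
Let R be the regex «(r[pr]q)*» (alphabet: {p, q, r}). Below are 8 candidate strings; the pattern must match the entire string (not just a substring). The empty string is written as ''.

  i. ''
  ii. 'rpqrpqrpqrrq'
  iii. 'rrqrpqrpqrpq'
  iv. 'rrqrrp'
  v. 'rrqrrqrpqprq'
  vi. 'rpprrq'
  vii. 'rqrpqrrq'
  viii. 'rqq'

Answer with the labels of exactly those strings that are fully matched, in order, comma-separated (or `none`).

i → match
ii → match
iii → match
iv → no match
v → no match
vi → no match
vii → no match
viii → no match

i, ii, iii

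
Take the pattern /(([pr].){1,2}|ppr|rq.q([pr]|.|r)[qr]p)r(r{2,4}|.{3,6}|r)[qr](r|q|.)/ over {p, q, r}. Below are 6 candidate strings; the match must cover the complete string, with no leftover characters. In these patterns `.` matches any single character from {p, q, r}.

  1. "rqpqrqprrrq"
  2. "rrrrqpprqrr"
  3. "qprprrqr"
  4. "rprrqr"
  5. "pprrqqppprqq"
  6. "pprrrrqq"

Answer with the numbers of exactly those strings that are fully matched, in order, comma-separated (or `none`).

1, 2, 4, 5, 6

1 → match
2 → match
3 → no match
4 → match
5 → match
6 → match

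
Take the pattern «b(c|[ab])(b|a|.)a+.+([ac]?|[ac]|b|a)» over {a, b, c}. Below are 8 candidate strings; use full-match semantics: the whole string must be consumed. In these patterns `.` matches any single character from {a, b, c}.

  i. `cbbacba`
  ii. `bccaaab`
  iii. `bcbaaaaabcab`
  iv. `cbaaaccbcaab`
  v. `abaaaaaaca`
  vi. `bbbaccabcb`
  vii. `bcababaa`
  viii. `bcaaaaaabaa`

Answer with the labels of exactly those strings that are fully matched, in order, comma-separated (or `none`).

i → no match — must start with `b`
ii → match
iii → match
iv → no match — must start with `b`
v → no match — must start with `b`
vi → match
vii → no match
viii → match

ii, iii, vi, viii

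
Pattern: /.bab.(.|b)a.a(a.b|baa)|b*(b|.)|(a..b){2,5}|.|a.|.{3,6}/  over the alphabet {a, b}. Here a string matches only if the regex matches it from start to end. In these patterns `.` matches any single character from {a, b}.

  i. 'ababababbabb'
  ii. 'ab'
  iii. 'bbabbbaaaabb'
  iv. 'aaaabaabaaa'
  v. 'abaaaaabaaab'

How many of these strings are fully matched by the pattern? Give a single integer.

i → no match
ii → match
iii → match
iv → no match
v → no match
Total matched: 2

2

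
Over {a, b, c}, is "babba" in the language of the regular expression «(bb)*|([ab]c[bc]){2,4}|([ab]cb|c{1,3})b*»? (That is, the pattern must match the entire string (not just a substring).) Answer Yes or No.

No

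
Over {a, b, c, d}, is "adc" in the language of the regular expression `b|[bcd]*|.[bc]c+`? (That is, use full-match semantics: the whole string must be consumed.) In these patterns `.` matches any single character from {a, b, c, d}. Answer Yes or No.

No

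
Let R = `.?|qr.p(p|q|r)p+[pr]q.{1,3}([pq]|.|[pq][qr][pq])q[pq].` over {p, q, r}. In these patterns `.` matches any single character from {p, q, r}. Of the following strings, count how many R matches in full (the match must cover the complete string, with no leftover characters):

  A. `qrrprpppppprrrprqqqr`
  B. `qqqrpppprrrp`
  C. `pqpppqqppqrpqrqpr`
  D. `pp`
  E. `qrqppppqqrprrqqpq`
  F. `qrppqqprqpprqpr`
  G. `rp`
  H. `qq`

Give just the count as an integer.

A → no match
B. `qqqrpppprrrp` → no match
C → no match
D. `pp` → no match
E → no match
F → no match
G. `rp` → no match
H. `qq` → no match
Total matched: 0

0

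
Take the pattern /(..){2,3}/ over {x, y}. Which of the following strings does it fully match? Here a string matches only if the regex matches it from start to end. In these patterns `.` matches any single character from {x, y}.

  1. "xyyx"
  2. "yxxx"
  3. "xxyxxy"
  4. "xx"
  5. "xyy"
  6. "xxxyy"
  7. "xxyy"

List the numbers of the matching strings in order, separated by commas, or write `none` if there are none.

1 → match
2 → match
3 → match
4 → no match
5 → no match
6 → no match
7 → match

1, 2, 3, 7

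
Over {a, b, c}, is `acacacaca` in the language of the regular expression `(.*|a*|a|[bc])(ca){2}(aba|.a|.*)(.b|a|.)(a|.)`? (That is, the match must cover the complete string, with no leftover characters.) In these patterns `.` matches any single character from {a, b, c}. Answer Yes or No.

Yes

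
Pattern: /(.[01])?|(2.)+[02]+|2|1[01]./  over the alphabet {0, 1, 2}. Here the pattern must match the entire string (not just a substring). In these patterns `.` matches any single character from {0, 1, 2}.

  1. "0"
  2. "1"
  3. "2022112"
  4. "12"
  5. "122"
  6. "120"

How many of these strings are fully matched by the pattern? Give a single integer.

0

1 → no match
2 → no match
3 → no match
4 → no match
5 → no match
6 → no match
Total matched: 0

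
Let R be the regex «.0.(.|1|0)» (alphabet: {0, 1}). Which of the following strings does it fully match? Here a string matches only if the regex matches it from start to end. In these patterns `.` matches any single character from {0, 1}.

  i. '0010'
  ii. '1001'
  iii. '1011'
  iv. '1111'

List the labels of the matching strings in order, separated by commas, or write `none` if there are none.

i, ii, iii

i → match
ii → match
iii → match
iv → no match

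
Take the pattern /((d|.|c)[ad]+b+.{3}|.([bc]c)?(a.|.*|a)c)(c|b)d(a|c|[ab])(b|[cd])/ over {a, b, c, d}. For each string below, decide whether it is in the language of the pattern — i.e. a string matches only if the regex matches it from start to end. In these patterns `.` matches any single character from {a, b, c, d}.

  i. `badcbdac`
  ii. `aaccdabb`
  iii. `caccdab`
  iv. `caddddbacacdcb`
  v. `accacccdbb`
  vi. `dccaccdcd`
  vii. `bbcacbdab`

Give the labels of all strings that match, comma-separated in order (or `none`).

i, iii, iv, v, vi, vii

i → match
ii → no match
iii → match
iv → match
v → match
vi → match
vii → match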